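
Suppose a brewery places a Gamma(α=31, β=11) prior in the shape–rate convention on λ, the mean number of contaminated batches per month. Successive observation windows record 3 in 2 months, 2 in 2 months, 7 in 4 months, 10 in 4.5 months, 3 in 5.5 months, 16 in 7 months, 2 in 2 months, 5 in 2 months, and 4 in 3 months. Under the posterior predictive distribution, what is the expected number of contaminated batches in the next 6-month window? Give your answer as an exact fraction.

Total count: 3 + 2 + 7 + 10 + 3 + 16 + 2 + 5 + 4 = 52.
Total exposure: 2 + 2 + 4 + 4.5 + 5.5 + 7 + 2 + 2 + 3 = 32 months.
Gamma(α, β) with Poisson data over total exposure Σt gives posterior Gamma(α+Σx, β+Σt) = Gamma(83, 43).
Predictive mean over a 6-month window = T·E[λ|data] = 6·83/43 = 498/43.

498/43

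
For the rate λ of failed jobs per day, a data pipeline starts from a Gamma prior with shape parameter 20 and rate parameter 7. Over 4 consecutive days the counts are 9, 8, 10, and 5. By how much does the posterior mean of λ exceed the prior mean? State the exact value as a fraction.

144/77

Total count: 9 + 8 + 10 + 5 = 32.
Total exposure: 4 days.
Conjugate update: add total count to the shape and total exposure to the rate, giving Gamma(52, 11).
Posterior mean = 52/11 = 52/11; prior mean = 20/7 = 20/7. Difference = 52/11 − 20/7 = 144/77.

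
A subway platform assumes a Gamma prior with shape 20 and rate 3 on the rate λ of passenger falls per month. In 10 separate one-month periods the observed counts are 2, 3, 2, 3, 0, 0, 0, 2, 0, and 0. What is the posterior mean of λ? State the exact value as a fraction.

Total count: 2 + 3 + 2 + 3 + 0 + 0 + 0 + 2 + 0 + 0 = 12.
Total exposure: 10 months.
Gamma(α, β) with Poisson data over total exposure Σt gives posterior Gamma(α+Σx, β+Σt) = Gamma(32, 13).
Posterior mean = α'/β' = 32/13.

32/13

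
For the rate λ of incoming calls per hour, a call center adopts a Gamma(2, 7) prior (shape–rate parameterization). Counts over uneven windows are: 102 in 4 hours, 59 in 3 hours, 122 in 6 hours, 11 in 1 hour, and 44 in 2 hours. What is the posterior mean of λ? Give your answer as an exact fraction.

Total count: 102 + 59 + 122 + 11 + 44 = 338.
Total exposure: 4 + 3 + 6 + 1 + 2 = 16 hours.
The Gamma prior is conjugate for the Poisson rate, so λ | data ~ Gamma(2+338, 7+16) = Gamma(340, 23).
Posterior mean = α'/β' = 340/23.

340/23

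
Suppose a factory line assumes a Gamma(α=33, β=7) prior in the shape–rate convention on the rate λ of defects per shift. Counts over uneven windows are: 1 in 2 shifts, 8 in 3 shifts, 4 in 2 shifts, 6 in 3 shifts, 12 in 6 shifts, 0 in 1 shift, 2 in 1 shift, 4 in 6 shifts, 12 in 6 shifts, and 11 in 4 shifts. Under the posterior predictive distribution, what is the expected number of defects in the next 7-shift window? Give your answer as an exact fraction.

651/41

Total count: 1 + 8 + 4 + 6 + 12 + 0 + 2 + 4 + 12 + 11 = 60.
Total exposure: 2 + 3 + 2 + 3 + 6 + 1 + 1 + 6 + 6 + 4 = 34 shifts.
Gamma(α, β) with Poisson data over total exposure Σt gives posterior Gamma(α+Σx, β+Σt) = Gamma(93, 41).
Predictive mean over a 7-shift window = T·E[λ|data] = 7·93/41 = 651/41.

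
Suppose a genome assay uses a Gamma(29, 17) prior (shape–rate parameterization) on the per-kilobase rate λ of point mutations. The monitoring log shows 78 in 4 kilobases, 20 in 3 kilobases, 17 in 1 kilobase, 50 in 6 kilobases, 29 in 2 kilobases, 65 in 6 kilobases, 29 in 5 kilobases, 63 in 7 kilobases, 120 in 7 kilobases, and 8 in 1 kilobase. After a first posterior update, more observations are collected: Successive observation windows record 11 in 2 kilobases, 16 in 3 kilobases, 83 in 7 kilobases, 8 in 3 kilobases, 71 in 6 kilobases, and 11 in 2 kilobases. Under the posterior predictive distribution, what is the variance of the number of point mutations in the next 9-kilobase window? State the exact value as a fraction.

Total count: 78 + 20 + 17 + 50 + 29 + 65 + 29 + 63 + 120 + 8 = 479.
Total exposure: 4 + 3 + 1 + 6 + 2 + 6 + 5 + 7 + 7 + 1 = 42 kilobases.
After the first batch: Gamma(29 + 479, 17 + 42) = Gamma(508, 59).
Total count: 11 + 16 + 83 + 8 + 71 + 11 = 200.
Total exposure: 2 + 3 + 7 + 3 + 6 + 2 = 23 kilobases.
After the second batch: Gamma(508 + 200, 59 + 23) = Gamma(708, 82).
The posterior predictive for a window of length T is Negative Binomial with variance T·α'·(β'+T)/β'² = 9·708·91/6724 = 144963/1681.

144963/1681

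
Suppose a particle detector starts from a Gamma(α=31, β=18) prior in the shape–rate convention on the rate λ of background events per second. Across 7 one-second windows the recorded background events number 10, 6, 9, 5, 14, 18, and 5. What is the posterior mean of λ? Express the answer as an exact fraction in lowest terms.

Total count: 10 + 6 + 9 + 5 + 14 + 18 + 5 = 67.
Total exposure: 7 seconds.
Gamma(α, β) with Poisson data over total exposure Σt gives posterior Gamma(α+Σx, β+Σt) = Gamma(98, 25).
Posterior mean = α'/β' = 98/25.

98/25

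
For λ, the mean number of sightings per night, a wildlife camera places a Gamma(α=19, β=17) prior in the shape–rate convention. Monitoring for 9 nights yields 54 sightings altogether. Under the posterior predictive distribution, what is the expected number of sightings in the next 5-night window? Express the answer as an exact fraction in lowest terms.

Total count 54 over total exposure 9 nights.
Conjugate update: add total count to the shape and total exposure to the rate, giving Gamma(73, 26).
Predictive mean over a 5-night window = T·E[λ|data] = 5·73/26 = 365/26.

365/26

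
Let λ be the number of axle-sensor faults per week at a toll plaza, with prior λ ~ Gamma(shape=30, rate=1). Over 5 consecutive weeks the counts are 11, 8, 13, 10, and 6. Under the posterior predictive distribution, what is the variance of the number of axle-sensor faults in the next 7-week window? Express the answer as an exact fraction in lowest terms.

Total count: 11 + 8 + 13 + 10 + 6 = 48.
Total exposure: 5 weeks.
Conjugate update: add total count to the shape and total exposure to the rate, giving Gamma(78, 6).
The posterior predictive for a window of length T is Negative Binomial with variance T·α'·(β'+T)/β'² = 7·78·13/36 = 1183/6.

1183/6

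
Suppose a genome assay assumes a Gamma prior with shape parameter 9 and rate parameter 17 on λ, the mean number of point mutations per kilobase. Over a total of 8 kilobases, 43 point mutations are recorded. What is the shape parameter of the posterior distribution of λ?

Total count 43 over total exposure 8 kilobases.
Posterior: α' = 9 + 43 = 52, β' = 17 + 8 = 25.

52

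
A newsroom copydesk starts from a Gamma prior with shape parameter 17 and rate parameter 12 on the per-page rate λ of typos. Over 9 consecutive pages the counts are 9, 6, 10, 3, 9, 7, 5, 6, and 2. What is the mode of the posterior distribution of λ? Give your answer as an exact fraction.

Total count: 9 + 6 + 10 + 3 + 9 + 7 + 5 + 6 + 2 = 57.
Total exposure: 9 pages.
Posterior: α' = 17 + 57 = 74, β' = 12 + 9 = 21.
Posterior mode = (α'−1)/β' = 73/21.

73/21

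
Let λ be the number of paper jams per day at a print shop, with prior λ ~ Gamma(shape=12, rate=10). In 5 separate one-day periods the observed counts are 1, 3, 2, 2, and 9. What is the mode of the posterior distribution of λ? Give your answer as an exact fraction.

28/15

Total count: 1 + 3 + 2 + 2 + 9 = 17.
Total exposure: 5 days.
Posterior: α' = 12 + 17 = 29, β' = 10 + 5 = 15.
Posterior mode = (α'−1)/β' = 28/15.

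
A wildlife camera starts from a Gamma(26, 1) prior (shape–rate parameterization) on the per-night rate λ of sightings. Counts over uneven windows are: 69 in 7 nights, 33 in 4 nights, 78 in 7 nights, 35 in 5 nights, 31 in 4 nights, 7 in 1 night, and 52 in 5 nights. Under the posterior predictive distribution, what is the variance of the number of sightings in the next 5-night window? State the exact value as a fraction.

Total count: 69 + 33 + 78 + 35 + 31 + 7 + 52 = 305.
Total exposure: 7 + 4 + 7 + 5 + 4 + 1 + 5 = 33 nights.
Posterior: α' = 26 + 305 = 331, β' = 1 + 33 = 34.
The posterior predictive for a window of length T is Negative Binomial with variance T·α'·(β'+T)/β'² = 5·331·39/1156 = 64545/1156.

64545/1156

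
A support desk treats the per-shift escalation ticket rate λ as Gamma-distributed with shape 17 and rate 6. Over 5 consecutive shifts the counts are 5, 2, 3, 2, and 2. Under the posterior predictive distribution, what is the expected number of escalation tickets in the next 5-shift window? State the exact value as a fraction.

Total count: 5 + 2 + 3 + 2 + 2 = 14.
Total exposure: 5 shifts.
Conjugate update: add total count to the shape and total exposure to the rate, giving Gamma(31, 11).
Predictive mean over a 5-shift window = T·E[λ|data] = 5·31/11 = 155/11.

155/11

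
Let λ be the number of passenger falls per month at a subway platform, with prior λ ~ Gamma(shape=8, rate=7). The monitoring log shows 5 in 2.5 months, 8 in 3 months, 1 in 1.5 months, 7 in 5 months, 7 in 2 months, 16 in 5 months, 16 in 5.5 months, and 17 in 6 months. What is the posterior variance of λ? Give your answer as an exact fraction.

Total count: 5 + 8 + 1 + 7 + 7 + 16 + 16 + 17 = 77.
Total exposure: 2.5 + 3 + 1.5 + 5 + 2 + 5 + 5.5 + 6 = 30.5 months.
Conjugate update: add total count to the shape and total exposure to the rate, giving Gamma(85, 75/2).
Posterior variance = α'/β'² = 85/(5625/4) = 68/1125.

68/1125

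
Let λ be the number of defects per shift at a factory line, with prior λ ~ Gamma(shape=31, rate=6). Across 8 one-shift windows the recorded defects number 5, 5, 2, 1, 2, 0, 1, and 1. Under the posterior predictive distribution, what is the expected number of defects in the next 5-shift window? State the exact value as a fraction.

Total count: 5 + 5 + 2 + 1 + 2 + 0 + 1 + 1 = 17.
Total exposure: 8 shifts.
The Gamma prior is conjugate for the Poisson rate, so λ | data ~ Gamma(31+17, 6+8) = Gamma(48, 14).
Predictive mean over a 5-shift window = T·E[λ|data] = 5·48/14 = 120/7.

120/7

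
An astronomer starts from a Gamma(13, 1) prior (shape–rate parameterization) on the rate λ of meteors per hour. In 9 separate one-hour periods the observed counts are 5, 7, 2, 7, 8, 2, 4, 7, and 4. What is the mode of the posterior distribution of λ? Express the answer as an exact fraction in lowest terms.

Total count: 5 + 7 + 2 + 7 + 8 + 2 + 4 + 7 + 4 = 46.
Total exposure: 9 hours.
By Gamma–Poisson conjugacy, the posterior is Gamma(α + Σx, β + Σt) = Gamma(13 + 46, 1 + 9) = Gamma(59, 10).
Posterior mode = (α'−1)/β' = 58/10 = 29/5.

29/5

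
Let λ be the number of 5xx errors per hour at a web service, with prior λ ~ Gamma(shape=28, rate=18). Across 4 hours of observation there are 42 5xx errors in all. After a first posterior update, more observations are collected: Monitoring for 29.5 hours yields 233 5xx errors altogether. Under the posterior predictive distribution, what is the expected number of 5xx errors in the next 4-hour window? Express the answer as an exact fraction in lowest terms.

Total count 42 over total exposure 4 hours.
After the first batch: Gamma(28 + 42, 18 + 4) = Gamma(70, 22).
Total count 233 over total exposure 29.5 hours.
After the second batch: Gamma(70 + 233, 22 + 29.5) = Gamma(303, 103/2).
Predictive mean over a 4-hour window = T·E[λ|data] = 4·303/(103/2) = 2424/103.

2424/103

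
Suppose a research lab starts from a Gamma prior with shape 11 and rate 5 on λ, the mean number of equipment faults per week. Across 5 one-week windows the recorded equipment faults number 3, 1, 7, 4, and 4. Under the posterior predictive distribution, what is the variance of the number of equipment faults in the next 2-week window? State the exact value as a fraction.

36/5

Total count: 3 + 1 + 7 + 4 + 4 = 19.
Total exposure: 5 weeks.
By Gamma–Poisson conjugacy, the posterior is Gamma(α + Σx, β + Σt) = Gamma(11 + 19, 5 + 5) = Gamma(30, 10).
The posterior predictive for a window of length T is Negative Binomial with variance T·α'·(β'+T)/β'² = 2·30·12/100 = 36/5.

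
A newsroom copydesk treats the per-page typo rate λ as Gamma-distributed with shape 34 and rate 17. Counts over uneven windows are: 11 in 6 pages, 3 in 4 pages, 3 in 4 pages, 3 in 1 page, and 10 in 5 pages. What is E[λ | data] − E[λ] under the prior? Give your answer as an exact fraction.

-10/37

Total count: 11 + 3 + 3 + 3 + 10 = 30.
Total exposure: 6 + 4 + 4 + 1 + 5 = 20 pages.
Conjugate update: add total count to the shape and total exposure to the rate, giving Gamma(64, 37).
Posterior mean = 64/37 = 64/37; prior mean = 34/17 = 2. Difference = 64/37 − 2 = -10/37.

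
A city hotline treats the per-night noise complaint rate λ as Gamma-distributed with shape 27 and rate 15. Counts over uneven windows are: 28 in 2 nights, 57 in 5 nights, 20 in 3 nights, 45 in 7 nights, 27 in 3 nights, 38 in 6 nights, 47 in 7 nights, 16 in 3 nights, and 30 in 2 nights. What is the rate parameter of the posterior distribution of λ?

Total count: 28 + 57 + 20 + 45 + 27 + 38 + 47 + 16 + 30 = 308.
Total exposure: 2 + 5 + 3 + 7 + 3 + 6 + 7 + 3 + 2 = 38 nights.
By Gamma–Poisson conjugacy, the posterior is Gamma(α + Σx, β + Σt) = Gamma(27 + 308, 15 + 38) = Gamma(335, 53).

53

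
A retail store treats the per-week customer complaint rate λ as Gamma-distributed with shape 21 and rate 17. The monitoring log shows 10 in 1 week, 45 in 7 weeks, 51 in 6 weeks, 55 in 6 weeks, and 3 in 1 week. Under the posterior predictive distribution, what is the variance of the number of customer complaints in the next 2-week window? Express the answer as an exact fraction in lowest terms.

Total count: 10 + 45 + 51 + 55 + 3 = 164.
Total exposure: 1 + 7 + 6 + 6 + 1 = 21 weeks.
Gamma(α, β) with Poisson data over total exposure Σt gives posterior Gamma(α+Σx, β+Σt) = Gamma(185, 38).
The posterior predictive for a window of length T is Negative Binomial with variance T·α'·(β'+T)/β'² = 2·185·40/1444 = 3700/361.

3700/361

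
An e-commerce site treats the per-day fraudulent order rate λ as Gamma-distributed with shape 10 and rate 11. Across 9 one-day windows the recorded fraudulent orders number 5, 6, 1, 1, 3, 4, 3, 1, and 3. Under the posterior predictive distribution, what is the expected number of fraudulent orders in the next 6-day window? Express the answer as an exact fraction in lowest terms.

Total count: 5 + 6 + 1 + 1 + 3 + 4 + 3 + 1 + 3 = 27.
Total exposure: 9 days.
By Gamma–Poisson conjugacy, the posterior is Gamma(α + Σx, β + Σt) = Gamma(10 + 27, 11 + 9) = Gamma(37, 20).
Predictive mean over a 6-day window = T·E[λ|data] = 6·37/20 = 111/10.

111/10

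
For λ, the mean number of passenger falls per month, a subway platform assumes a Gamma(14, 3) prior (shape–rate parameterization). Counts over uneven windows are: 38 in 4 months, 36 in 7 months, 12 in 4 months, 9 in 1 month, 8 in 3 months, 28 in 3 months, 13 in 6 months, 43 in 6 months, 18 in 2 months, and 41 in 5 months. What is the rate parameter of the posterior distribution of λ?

44

Total count: 38 + 36 + 12 + 9 + 8 + 28 + 13 + 43 + 18 + 41 = 246.
Total exposure: 4 + 7 + 4 + 1 + 3 + 3 + 6 + 6 + 2 + 5 = 41 months.
Posterior: α' = 14 + 246 = 260, β' = 3 + 41 = 44.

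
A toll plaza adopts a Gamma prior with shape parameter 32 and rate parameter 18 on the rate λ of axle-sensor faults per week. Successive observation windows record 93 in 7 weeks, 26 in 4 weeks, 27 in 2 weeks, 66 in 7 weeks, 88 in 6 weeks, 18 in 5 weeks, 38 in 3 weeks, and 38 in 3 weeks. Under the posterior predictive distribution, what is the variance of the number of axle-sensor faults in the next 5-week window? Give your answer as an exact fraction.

5112/121

Total count: 93 + 26 + 27 + 66 + 88 + 18 + 38 + 38 = 394.
Total exposure: 7 + 4 + 2 + 7 + 6 + 5 + 3 + 3 = 37 weeks.
Gamma(α, β) with Poisson data over total exposure Σt gives posterior Gamma(α+Σx, β+Σt) = Gamma(426, 55).
The posterior predictive for a window of length T is Negative Binomial with variance T·α'·(β'+T)/β'² = 5·426·60/3025 = 5112/121.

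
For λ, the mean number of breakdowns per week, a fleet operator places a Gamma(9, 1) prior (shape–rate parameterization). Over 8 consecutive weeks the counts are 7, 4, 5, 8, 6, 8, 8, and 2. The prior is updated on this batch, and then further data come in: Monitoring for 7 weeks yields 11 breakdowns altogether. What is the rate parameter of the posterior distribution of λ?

Total count: 7 + 4 + 5 + 8 + 6 + 8 + 8 + 2 = 48.
Total exposure: 8 weeks.
After the first batch: Gamma(9 + 48, 1 + 8) = Gamma(57, 9).
Total count 11 over total exposure 7 weeks.
After the second batch: Gamma(57 + 11, 9 + 7) = Gamma(68, 16).

16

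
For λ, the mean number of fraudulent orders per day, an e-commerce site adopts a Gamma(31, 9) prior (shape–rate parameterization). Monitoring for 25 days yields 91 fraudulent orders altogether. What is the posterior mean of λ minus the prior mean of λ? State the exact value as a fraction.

Total count 91 over total exposure 25 days.
Conjugate update: add total count to the shape and total exposure to the rate, giving Gamma(122, 34).
Posterior mean = 122/34 = 61/17; prior mean = 31/9 = 31/9. Difference = 61/17 − 31/9 = 22/153.

22/153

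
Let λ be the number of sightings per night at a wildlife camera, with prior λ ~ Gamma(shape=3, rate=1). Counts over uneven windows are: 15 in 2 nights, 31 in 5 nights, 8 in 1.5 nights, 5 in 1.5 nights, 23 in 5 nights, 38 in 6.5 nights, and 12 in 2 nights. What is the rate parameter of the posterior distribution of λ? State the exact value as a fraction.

49/2

Total count: 15 + 31 + 8 + 5 + 23 + 38 + 12 = 132.
Total exposure: 2 + 5 + 1.5 + 1.5 + 5 + 6.5 + 2 = 23.5 nights.
Conjugate update: add total count to the shape and total exposure to the rate, giving Gamma(135, 49/2).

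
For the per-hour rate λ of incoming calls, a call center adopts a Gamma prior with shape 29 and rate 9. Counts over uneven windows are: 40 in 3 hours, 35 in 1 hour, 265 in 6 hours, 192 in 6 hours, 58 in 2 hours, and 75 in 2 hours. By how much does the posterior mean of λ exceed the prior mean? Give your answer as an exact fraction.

Total count: 40 + 35 + 265 + 192 + 58 + 75 = 665.
Total exposure: 3 + 1 + 6 + 6 + 2 + 2 = 20 hours.
By Gamma–Poisson conjugacy, the posterior is Gamma(α + Σx, β + Σt) = Gamma(29 + 665, 9 + 20) = Gamma(694, 29).
Posterior mean = 694/29 = 694/29; prior mean = 29/9 = 29/9. Difference = 694/29 − 29/9 = 5405/261.

5405/261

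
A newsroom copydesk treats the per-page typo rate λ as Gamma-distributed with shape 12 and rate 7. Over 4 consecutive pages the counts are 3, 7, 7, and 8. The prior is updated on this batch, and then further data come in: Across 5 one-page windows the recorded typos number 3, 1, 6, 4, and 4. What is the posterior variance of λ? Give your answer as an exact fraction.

55/256

Total count: 3 + 7 + 7 + 8 = 25.
Total exposure: 4 pages.
After the first batch: Gamma(12 + 25, 7 + 4) = Gamma(37, 11).
Total count: 3 + 1 + 6 + 4 + 4 = 18.
Total exposure: 5 pages.
After the second batch: Gamma(37 + 18, 11 + 5) = Gamma(55, 16).
Posterior variance = α'/β'² = 55/256.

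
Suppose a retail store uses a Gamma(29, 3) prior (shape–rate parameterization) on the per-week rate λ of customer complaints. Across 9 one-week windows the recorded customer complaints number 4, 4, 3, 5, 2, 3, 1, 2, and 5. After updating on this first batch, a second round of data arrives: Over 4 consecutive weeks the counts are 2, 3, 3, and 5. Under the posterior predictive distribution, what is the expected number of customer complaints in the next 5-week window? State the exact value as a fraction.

Total count: 4 + 4 + 3 + 5 + 2 + 3 + 1 + 2 + 5 = 29.
Total exposure: 9 weeks.
After the first batch: Gamma(29 + 29, 3 + 9) = Gamma(58, 12).
Total count: 2 + 3 + 3 + 5 = 13.
Total exposure: 4 weeks.
After the second batch: Gamma(58 + 13, 12 + 4) = Gamma(71, 16).
Predictive mean over a 5-week window = T·E[λ|data] = 5·71/16 = 355/16.

355/16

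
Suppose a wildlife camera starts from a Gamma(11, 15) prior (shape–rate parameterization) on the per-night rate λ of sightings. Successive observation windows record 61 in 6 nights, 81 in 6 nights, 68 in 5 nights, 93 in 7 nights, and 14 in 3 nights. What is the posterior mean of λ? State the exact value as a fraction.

Total count: 61 + 81 + 68 + 93 + 14 = 317.
Total exposure: 6 + 6 + 5 + 7 + 3 = 27 nights.
Posterior: α' = 11 + 317 = 328, β' = 15 + 27 = 42.
Posterior mean = α'/β' = 328/42 = 164/21.

164/21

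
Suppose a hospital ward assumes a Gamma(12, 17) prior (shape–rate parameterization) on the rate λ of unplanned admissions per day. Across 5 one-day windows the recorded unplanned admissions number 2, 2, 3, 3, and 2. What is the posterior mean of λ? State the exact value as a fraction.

Total count: 2 + 2 + 3 + 3 + 2 = 12.
Total exposure: 5 days.
Gamma(α, β) with Poisson data over total exposure Σt gives posterior Gamma(α+Σx, β+Σt) = Gamma(24, 22).
Posterior mean = α'/β' = 24/22 = 12/11.

12/11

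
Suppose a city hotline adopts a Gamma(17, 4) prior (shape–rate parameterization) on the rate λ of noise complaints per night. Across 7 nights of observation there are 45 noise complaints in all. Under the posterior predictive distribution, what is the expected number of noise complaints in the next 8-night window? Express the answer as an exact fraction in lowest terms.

496/11

Total count 45 over total exposure 7 nights.
The Gamma prior is conjugate for the Poisson rate, so λ | data ~ Gamma(17+45, 4+7) = Gamma(62, 11).
Predictive mean over an 8-night window = T·E[λ|data] = 8·62/11 = 496/11.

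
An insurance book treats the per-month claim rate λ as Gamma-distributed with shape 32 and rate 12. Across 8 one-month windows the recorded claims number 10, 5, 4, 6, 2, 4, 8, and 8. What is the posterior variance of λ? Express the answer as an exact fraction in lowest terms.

79/400

Total count: 10 + 5 + 4 + 6 + 2 + 4 + 8 + 8 = 47.
Total exposure: 8 months.
By Gamma–Poisson conjugacy, the posterior is Gamma(α + Σx, β + Σt) = Gamma(32 + 47, 12 + 8) = Gamma(79, 20).
Posterior variance = α'/β'² = 79/400.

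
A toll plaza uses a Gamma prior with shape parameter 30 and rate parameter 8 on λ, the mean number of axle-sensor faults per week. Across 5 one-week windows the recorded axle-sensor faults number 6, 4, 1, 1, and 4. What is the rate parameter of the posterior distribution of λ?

Total count: 6 + 4 + 1 + 1 + 4 = 16.
Total exposure: 5 weeks.
The Gamma prior is conjugate for the Poisson rate, so λ | data ~ Gamma(30+16, 8+5) = Gamma(46, 13).

13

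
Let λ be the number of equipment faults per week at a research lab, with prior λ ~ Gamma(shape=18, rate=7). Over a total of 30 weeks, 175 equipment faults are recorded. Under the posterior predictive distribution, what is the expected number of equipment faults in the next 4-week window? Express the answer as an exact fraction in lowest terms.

772/37

Total count 175 over total exposure 30 weeks.
The Gamma prior is conjugate for the Poisson rate, so λ | data ~ Gamma(18+175, 7+30) = Gamma(193, 37).
Predictive mean over a 4-week window = T·E[λ|data] = 4·193/37 = 772/37.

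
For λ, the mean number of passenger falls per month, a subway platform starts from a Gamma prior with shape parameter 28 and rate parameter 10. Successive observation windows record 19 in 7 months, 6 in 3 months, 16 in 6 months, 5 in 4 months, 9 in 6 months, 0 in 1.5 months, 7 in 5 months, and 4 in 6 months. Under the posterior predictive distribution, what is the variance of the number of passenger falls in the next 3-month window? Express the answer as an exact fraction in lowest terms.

Total count: 19 + 6 + 16 + 5 + 9 + 0 + 7 + 4 = 66.
Total exposure: 7 + 3 + 6 + 4 + 6 + 1.5 + 5 + 6 = 38.5 months.
The Gamma prior is conjugate for the Poisson rate, so λ | data ~ Gamma(28+66, 10+38.5) = Gamma(94, 97/2).
The posterior predictive for a window of length T is Negative Binomial with variance T·α'·(β'+T)/β'² = 3·94·(103/2)/(9409/4) = 58092/9409.

58092/9409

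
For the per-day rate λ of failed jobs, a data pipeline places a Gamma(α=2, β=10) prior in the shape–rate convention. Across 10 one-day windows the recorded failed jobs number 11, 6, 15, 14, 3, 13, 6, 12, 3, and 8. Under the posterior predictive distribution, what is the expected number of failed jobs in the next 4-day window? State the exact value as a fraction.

93/5

Total count: 11 + 6 + 15 + 14 + 3 + 13 + 6 + 12 + 3 + 8 = 91.
Total exposure: 10 days.
Posterior: α' = 2 + 91 = 93, β' = 10 + 10 = 20.
Predictive mean over a 4-day window = T·E[λ|data] = 4·93/20 = 93/5.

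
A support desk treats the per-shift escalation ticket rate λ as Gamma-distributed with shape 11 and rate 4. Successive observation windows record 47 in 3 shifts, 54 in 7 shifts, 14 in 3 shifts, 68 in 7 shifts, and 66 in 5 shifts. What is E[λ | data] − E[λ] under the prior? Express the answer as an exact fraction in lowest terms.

721/116

Total count: 47 + 54 + 14 + 68 + 66 = 249.
Total exposure: 3 + 7 + 3 + 7 + 5 = 25 shifts.
By Gamma–Poisson conjugacy, the posterior is Gamma(α + Σx, β + Σt) = Gamma(11 + 249, 4 + 25) = Gamma(260, 29).
Posterior mean = 260/29 = 260/29; prior mean = 11/4 = 11/4. Difference = 260/29 − 11/4 = 721/116.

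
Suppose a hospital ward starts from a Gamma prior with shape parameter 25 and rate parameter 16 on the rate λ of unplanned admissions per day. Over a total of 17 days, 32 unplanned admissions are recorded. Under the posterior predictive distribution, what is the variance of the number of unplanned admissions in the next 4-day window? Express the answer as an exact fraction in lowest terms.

Total count 32 over total exposure 17 days.
Posterior: α' = 25 + 32 = 57, β' = 16 + 17 = 33.
The posterior predictive for a window of length T is Negative Binomial with variance T·α'·(β'+T)/β'² = 4·57·37/1089 = 2812/363.

2812/363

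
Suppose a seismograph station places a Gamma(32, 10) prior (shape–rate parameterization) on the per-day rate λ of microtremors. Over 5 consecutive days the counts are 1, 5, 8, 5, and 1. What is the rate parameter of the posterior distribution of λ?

15

Total count: 1 + 5 + 8 + 5 + 1 = 20.
Total exposure: 5 days.
The Gamma prior is conjugate for the Poisson rate, so λ | data ~ Gamma(32+20, 10+5) = Gamma(52, 15).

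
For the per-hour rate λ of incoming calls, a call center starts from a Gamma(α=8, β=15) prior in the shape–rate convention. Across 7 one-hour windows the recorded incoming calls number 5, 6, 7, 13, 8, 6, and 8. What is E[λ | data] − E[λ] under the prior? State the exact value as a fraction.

739/330

Total count: 5 + 6 + 7 + 13 + 8 + 6 + 8 = 53.
Total exposure: 7 hours.
Conjugate update: add total count to the shape and total exposure to the rate, giving Gamma(61, 22).
Posterior mean = 61/22 = 61/22; prior mean = 8/15 = 8/15. Difference = 61/22 − 8/15 = 739/330.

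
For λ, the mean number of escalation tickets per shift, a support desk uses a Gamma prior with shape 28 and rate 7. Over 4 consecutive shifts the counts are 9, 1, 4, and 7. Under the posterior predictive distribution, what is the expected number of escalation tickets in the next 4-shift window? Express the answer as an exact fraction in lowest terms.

Total count: 9 + 1 + 4 + 7 = 21.
Total exposure: 4 shifts.
Gamma(α, β) with Poisson data over total exposure Σt gives posterior Gamma(α+Σx, β+Σt) = Gamma(49, 11).
Predictive mean over a 4-shift window = T·E[λ|data] = 4·49/11 = 196/11.

196/11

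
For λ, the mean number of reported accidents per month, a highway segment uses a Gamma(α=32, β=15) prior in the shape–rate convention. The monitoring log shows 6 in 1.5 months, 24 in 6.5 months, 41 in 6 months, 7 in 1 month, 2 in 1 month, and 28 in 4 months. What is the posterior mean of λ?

Total count: 6 + 24 + 41 + 7 + 2 + 28 = 108.
Total exposure: 1.5 + 6.5 + 6 + 1 + 1 + 4 = 20 months.
Posterior: α' = 32 + 108 = 140, β' = 15 + 20 = 35.
Posterior mean = α'/β' = 140/35 = 4.

4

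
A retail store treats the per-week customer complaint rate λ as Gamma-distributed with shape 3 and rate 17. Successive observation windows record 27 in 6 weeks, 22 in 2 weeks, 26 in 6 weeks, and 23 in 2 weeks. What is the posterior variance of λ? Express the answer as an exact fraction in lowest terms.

Total count: 27 + 22 + 26 + 23 = 98.
Total exposure: 6 + 2 + 6 + 2 = 16 weeks.
The Gamma prior is conjugate for the Poisson rate, so λ | data ~ Gamma(3+98, 17+16) = Gamma(101, 33).
Posterior variance = α'/β'² = 101/1089.

101/1089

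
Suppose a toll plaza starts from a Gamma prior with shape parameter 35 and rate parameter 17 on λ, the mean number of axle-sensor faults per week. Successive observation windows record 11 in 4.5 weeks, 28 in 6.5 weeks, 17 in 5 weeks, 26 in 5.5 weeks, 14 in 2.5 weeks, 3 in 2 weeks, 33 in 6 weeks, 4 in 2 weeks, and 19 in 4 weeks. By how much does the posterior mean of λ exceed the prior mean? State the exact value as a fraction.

Total count: 11 + 28 + 17 + 26 + 14 + 3 + 33 + 4 + 19 = 155.
Total exposure: 4.5 + 6.5 + 5 + 5.5 + 2.5 + 2 + 6 + 2 + 4 = 38 weeks.
Conjugate update: add total count to the shape and total exposure to the rate, giving Gamma(190, 55).
Posterior mean = 190/55 = 38/11; prior mean = 35/17 = 35/17. Difference = 38/11 − 35/17 = 261/187.

261/187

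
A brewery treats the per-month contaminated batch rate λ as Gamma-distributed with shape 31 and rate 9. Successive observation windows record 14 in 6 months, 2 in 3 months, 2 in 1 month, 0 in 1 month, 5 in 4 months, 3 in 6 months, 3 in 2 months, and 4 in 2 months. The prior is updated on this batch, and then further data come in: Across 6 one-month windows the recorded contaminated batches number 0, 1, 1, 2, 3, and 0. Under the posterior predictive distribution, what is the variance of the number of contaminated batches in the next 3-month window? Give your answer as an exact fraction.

Total count: 14 + 2 + 2 + 0 + 5 + 3 + 3 + 4 = 33.
Total exposure: 6 + 3 + 1 + 1 + 4 + 6 + 2 + 2 = 25 months.
After the first batch: Gamma(31 + 33, 9 + 25) = Gamma(64, 34).
Total count: 0 + 1 + 1 + 2 + 3 + 0 = 7.
Total exposure: 6 months.
After the second batch: Gamma(64 + 7, 34 + 6) = Gamma(71, 40).
The posterior predictive for a window of length T is Negative Binomial with variance T·α'·(β'+T)/β'² = 3·71·43/1600 = 9159/1600.

9159/1600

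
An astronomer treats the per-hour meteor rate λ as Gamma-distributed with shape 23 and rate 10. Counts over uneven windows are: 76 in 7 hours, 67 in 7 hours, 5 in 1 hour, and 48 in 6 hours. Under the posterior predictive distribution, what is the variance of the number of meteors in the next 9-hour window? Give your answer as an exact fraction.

78840/961

Total count: 76 + 67 + 5 + 48 = 196.
Total exposure: 7 + 7 + 1 + 6 = 21 hours.
By Gamma–Poisson conjugacy, the posterior is Gamma(α + Σx, β + Σt) = Gamma(23 + 196, 10 + 21) = Gamma(219, 31).
The posterior predictive for a window of length T is Negative Binomial with variance T·α'·(β'+T)/β'² = 9·219·40/961 = 78840/961.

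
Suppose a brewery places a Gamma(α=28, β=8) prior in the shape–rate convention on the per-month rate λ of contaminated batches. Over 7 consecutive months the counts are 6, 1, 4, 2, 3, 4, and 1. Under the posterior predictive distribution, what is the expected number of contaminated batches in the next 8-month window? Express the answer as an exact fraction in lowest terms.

Total count: 6 + 1 + 4 + 2 + 3 + 4 + 1 = 21.
Total exposure: 7 months.
Posterior: α' = 28 + 21 = 49, β' = 8 + 7 = 15.
Predictive mean over an 8-month window = T·E[λ|data] = 8·49/15 = 392/15.

392/15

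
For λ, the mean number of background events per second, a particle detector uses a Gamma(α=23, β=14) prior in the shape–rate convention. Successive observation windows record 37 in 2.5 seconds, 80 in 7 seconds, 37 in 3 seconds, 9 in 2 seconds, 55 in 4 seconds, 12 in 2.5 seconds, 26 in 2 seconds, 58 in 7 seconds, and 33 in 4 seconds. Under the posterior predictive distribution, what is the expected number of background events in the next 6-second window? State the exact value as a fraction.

185/4

Total count: 37 + 80 + 37 + 9 + 55 + 12 + 26 + 58 + 33 = 347.
Total exposure: 2.5 + 7 + 3 + 2 + 4 + 2.5 + 2 + 7 + 4 = 34 seconds.
Gamma(α, β) with Poisson data over total exposure Σt gives posterior Gamma(α+Σx, β+Σt) = Gamma(370, 48).
Predictive mean over a 6-second window = T·E[λ|data] = 6·370/48 = 185/4.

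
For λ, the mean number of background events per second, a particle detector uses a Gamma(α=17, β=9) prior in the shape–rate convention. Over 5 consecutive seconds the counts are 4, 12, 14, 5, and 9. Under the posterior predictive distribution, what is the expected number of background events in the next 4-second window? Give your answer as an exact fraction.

Total count: 4 + 12 + 14 + 5 + 9 = 44.
Total exposure: 5 seconds.
Gamma(α, β) with Poisson data over total exposure Σt gives posterior Gamma(α+Σx, β+Σt) = Gamma(61, 14).
Predictive mean over a 4-second window = T·E[λ|data] = 4·61/14 = 122/7.

122/7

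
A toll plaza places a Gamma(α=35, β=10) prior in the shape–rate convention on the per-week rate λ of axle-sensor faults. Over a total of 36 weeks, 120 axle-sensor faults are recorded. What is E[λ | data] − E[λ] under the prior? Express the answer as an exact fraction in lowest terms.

Total count 120 over total exposure 36 weeks.
By Gamma–Poisson conjugacy, the posterior is Gamma(α + Σx, β + Σt) = Gamma(35 + 120, 10 + 36) = Gamma(155, 46).
Posterior mean = 155/46 = 155/46; prior mean = 35/10 = 7/2. Difference = 155/46 − 7/2 = -3/23.

-3/23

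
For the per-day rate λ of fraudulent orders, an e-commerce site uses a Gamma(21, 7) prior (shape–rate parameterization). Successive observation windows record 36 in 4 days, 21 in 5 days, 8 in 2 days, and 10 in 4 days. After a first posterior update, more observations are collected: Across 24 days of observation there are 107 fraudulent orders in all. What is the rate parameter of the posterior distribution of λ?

Total count: 36 + 21 + 8 + 10 = 75.
Total exposure: 4 + 5 + 2 + 4 = 15 days.
After the first batch: Gamma(21 + 75, 7 + 15) = Gamma(96, 22).
Total count 107 over total exposure 24 days.
After the second batch: Gamma(96 + 107, 22 + 24) = Gamma(203, 46).

46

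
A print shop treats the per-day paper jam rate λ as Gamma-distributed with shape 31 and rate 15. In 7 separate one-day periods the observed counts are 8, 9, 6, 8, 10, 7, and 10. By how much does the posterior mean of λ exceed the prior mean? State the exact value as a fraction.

Total count: 8 + 9 + 6 + 8 + 10 + 7 + 10 = 58.
Total exposure: 7 days.
Conjugate update: add total count to the shape and total exposure to the rate, giving Gamma(89, 22).
Posterior mean = 89/22 = 89/22; prior mean = 31/15 = 31/15. Difference = 89/22 − 31/15 = 653/330.

653/330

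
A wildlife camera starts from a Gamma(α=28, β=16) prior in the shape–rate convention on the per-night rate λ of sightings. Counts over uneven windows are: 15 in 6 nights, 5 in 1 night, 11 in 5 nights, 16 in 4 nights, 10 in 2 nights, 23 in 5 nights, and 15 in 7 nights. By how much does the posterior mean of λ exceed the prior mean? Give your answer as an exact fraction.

85/92

Total count: 15 + 5 + 11 + 16 + 10 + 23 + 15 = 95.
Total exposure: 6 + 1 + 5 + 4 + 2 + 5 + 7 = 30 nights.
Conjugate update: add total count to the shape and total exposure to the rate, giving Gamma(123, 46).
Posterior mean = 123/46 = 123/46; prior mean = 28/16 = 7/4. Difference = 123/46 − 7/4 = 85/92.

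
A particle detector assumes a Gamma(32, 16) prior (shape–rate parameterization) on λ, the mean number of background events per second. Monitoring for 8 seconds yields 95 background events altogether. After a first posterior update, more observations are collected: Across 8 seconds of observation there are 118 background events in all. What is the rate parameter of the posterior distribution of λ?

32

Total count 95 over total exposure 8 seconds.
After the first batch: Gamma(32 + 95, 16 + 8) = Gamma(127, 24).
Total count 118 over total exposure 8 seconds.
After the second batch: Gamma(127 + 118, 24 + 8) = Gamma(245, 32).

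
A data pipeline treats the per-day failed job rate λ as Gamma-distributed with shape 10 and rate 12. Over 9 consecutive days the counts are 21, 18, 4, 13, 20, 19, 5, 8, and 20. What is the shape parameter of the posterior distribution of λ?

Total count: 21 + 18 + 4 + 13 + 20 + 19 + 5 + 8 + 20 = 128.
Total exposure: 9 days.
Posterior: α' = 10 + 128 = 138, β' = 12 + 9 = 21.

138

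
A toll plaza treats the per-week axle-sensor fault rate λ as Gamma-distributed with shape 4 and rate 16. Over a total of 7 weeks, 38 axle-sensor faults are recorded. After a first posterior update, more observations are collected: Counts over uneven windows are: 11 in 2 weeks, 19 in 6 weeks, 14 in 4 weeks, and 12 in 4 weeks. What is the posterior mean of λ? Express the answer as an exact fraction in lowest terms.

Total count 38 over total exposure 7 weeks.
After the first batch: Gamma(4 + 38, 16 + 7) = Gamma(42, 23).
Total count: 11 + 19 + 14 + 12 = 56.
Total exposure: 2 + 6 + 4 + 4 = 16 weeks.
After the second batch: Gamma(42 + 56, 23 + 16) = Gamma(98, 39).
Posterior mean = α'/β' = 98/39.

98/39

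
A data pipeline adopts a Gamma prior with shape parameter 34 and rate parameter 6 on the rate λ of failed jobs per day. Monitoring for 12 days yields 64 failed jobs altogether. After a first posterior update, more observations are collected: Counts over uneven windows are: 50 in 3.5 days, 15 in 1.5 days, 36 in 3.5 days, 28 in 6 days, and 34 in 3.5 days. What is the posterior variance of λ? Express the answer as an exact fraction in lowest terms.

29/144

Total count 64 over total exposure 12 days.
After the first batch: Gamma(34 + 64, 6 + 12) = Gamma(98, 18).
Total count: 50 + 15 + 36 + 28 + 34 = 163.
Total exposure: 3.5 + 1.5 + 3.5 + 6 + 3.5 = 18 days.
After the second batch: Gamma(98 + 163, 18 + 18) = Gamma(261, 36).
Posterior variance = α'/β'² = 261/1296 = 29/144.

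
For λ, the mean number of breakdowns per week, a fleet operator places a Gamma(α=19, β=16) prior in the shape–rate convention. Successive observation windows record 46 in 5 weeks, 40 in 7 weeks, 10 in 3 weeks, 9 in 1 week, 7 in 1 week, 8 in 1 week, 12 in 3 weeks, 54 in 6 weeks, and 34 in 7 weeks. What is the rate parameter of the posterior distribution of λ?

50

Total count: 46 + 40 + 10 + 9 + 7 + 8 + 12 + 54 + 34 = 220.
Total exposure: 5 + 7 + 3 + 1 + 1 + 1 + 3 + 6 + 7 = 34 weeks.
Conjugate update: add total count to the shape and total exposure to the rate, giving Gamma(239, 50).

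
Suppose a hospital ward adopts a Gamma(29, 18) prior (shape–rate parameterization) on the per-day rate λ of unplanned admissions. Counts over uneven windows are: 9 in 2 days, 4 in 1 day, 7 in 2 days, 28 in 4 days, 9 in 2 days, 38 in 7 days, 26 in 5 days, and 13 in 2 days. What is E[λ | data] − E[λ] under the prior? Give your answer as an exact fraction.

1687/774

Total count: 9 + 4 + 7 + 28 + 9 + 38 + 26 + 13 = 134.
Total exposure: 2 + 1 + 2 + 4 + 2 + 7 + 5 + 2 = 25 days.
By Gamma–Poisson conjugacy, the posterior is Gamma(α + Σx, β + Σt) = Gamma(29 + 134, 18 + 25) = Gamma(163, 43).
Posterior mean = 163/43 = 163/43; prior mean = 29/18 = 29/18. Difference = 163/43 − 29/18 = 1687/774.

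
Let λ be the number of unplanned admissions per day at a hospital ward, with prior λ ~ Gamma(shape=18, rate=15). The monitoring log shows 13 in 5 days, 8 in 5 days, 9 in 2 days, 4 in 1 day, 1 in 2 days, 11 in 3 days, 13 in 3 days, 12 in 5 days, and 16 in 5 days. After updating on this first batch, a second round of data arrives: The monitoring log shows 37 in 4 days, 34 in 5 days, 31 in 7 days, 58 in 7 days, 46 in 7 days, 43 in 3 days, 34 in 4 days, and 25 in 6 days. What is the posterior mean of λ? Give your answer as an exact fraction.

413/89

Total count: 13 + 8 + 9 + 4 + 1 + 11 + 13 + 12 + 16 = 87.
Total exposure: 5 + 5 + 2 + 1 + 2 + 3 + 3 + 5 + 5 = 31 days.
After the first batch: Gamma(18 + 87, 15 + 31) = Gamma(105, 46).
Total count: 37 + 34 + 31 + 58 + 46 + 43 + 34 + 25 = 308.
Total exposure: 4 + 5 + 7 + 7 + 7 + 3 + 4 + 6 = 43 days.
After the second batch: Gamma(105 + 308, 46 + 43) = Gamma(413, 89).
Posterior mean = α'/β' = 413/89.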